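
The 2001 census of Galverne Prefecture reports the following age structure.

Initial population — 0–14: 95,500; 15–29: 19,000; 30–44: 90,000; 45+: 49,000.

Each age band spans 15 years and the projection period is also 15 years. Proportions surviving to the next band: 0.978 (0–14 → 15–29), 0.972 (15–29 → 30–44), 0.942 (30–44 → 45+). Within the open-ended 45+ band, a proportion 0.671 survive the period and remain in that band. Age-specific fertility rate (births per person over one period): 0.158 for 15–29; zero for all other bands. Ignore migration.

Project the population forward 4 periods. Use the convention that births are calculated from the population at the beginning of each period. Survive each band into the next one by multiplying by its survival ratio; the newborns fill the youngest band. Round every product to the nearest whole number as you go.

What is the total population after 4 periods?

120212

Period 1.
Births: 19000 × 0.158 = 3002
15–29: 95500 × 0.978 = 93399
30–44: 19000 × 0.972 = 18468
45+: 90000 × 0.942 + 49000 × 0.671 = 84780 + 32879 = 117659
Giving 3002 / 93399 / 18468 / 117659.
Period 2.
Births: 93399 × 0.158 = 14757
15–29: 3002 × 0.978 = 2936
30–44: 93399 × 0.972 = 90784
45+: 18468 × 0.942 + 117659 × 0.671 = 17397 + 78949 = 96346
Giving 14757 / 2936 / 90784 / 96346.
Period 3.
Births: 2936 × 0.158 = 464
15–29: 14757 × 0.978 = 14432
30–44: 2936 × 0.972 = 2854
45+: 90784 × 0.942 + 96346 × 0.671 = 85519 + 64648 = 150167
Giving 464 / 14432 / 2854 / 150167.
Period 4.
Births: 14432 × 0.158 = 2280
15–29: 464 × 0.978 = 454
30–44: 14432 × 0.972 = 14028
45+: 2854 × 0.942 + 150167 × 0.671 = 2688 + 100762 = 103450
Giving 2280 / 454 / 14028 / 103450.
Total after period 4: 2280 + 454 + 14028 + 103450 = 120212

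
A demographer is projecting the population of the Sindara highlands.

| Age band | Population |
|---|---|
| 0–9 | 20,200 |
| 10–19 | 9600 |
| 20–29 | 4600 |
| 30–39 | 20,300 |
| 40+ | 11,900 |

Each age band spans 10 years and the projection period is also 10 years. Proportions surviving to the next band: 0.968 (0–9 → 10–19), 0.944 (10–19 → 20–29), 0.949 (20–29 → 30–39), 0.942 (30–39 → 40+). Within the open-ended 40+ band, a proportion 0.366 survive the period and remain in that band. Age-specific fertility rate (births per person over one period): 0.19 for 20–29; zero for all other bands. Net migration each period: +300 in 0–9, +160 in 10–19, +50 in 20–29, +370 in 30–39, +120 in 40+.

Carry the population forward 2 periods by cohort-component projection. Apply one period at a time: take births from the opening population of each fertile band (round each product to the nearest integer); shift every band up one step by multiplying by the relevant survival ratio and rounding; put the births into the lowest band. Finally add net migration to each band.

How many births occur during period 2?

Numbering the groups 1..5 from youngest to oldest:
Period 1.
Births: 4600 * 0.19 = 874
Group 2: 20200 * 0.968 = 19554
Group 3: 9600 * 0.944 = 9062
Group 4: 4600 * 0.949 = 4365
Group 5: 20300 * 0.942 + 11900 * 0.366 = 19123 + 4355 = 23478
Net migration: Group 1 + 300 → 1174; Group 2 + 160 → 19714; Group 3 + 50 → 9112; Group 4 + 370 → 4735; Group 5 + 120 → 23598
Giving 1174 / 19714 / 9112 / 4735 / 23598.
Period 2.
Births: 9112 * 0.19 = 1731
Group 2: 1174 * 0.968 = 1136
Group 3: 19714 * 0.944 = 18610
Group 4: 9112 * 0.949 = 8647
Group 5: 4735 * 0.942 + 23598 * 0.366 = 4460 + 8637 = 13097
Net migration: Group 1 + 300 → 2031; Group 2 + 160 → 1296; Group 3 + 50 → 18660; Group 4 + 370 → 9017; Group 5 + 120 → 13217
Giving 2031 / 1296 / 18660 / 9017 / 13217.

1731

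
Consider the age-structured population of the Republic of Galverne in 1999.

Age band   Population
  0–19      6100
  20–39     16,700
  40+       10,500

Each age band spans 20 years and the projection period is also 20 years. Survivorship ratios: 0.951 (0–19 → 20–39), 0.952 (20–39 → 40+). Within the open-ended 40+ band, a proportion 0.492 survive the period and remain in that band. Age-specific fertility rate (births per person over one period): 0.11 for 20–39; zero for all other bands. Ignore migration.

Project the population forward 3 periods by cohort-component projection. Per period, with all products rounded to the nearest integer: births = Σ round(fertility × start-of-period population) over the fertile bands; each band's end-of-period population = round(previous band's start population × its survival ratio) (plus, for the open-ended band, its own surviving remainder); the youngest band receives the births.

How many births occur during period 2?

Numbering the bands 1..3 from youngest to oldest:
[period 1]
Births: 16700 × 0.11 = 1837
Band 2: 6100 × 0.951 = 5801
Band 3: 16700 × 0.952 + 10500 × 0.492 = 15898 + 5166 = 21064
End of period: [1837, 5801, 21064]
[period 2]
Births: 5801 × 0.11 = 638
Band 2: 1837 × 0.951 = 1747
Band 3: 5801 × 0.952 + 21064 × 0.492 = 5523 + 10363 = 15886
End of period: [638, 1747, 15886]

638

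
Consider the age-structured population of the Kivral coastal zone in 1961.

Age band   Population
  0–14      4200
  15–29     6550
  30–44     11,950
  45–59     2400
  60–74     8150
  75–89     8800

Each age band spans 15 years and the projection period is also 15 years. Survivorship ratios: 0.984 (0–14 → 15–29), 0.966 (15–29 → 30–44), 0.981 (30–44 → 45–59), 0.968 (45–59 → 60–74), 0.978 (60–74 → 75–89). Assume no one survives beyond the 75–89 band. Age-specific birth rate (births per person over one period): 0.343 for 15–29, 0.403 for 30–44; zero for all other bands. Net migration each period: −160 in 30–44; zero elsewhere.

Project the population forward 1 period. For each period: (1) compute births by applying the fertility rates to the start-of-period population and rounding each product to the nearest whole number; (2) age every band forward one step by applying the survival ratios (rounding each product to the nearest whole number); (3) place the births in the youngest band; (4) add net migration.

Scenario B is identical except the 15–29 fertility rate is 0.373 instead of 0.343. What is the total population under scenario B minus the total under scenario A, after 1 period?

196

— Period 1 —
Births: 6550 * 0.343 = 2247 ; 11950 * 0.403 = 4816 → 7063
15–29: 4200 * 0.984 = 4133
30–44: 6550 * 0.966 = 6327
45–59: 11950 * 0.981 = 11723
60–74: 2400 * 0.968 = 2323
75–89: 8150 * 0.978 = 7971
Net migration: 30–44 − 160 → 6167
Population now: 0–14=7063, 15–29=4133, 30–44=6167, 45–59=11723, 60–74=2323, 75–89=7971
Scenario A total after 1 period: 39380
Scenario B projection —
— Period 1 —
Births: 6550 * 0.373 = 2443 ; 11950 * 0.403 = 4816 → 7259
15–29: 4200 * 0.984 = 4133
30–44: 6550 * 0.966 = 6327
45–59: 11950 * 0.981 = 11723
60–74: 2400 * 0.968 = 2323
75–89: 8150 * 0.978 = 7971
Net migration: 30–44 − 160 → 6167
Population now: 0–14=7259, 15–29=4133, 30–44=6167, 45–59=11723, 60–74=2323, 75–89=7971
Scenario B total after 1 period: 39576
Difference B − A = 39576 − 39380 = 196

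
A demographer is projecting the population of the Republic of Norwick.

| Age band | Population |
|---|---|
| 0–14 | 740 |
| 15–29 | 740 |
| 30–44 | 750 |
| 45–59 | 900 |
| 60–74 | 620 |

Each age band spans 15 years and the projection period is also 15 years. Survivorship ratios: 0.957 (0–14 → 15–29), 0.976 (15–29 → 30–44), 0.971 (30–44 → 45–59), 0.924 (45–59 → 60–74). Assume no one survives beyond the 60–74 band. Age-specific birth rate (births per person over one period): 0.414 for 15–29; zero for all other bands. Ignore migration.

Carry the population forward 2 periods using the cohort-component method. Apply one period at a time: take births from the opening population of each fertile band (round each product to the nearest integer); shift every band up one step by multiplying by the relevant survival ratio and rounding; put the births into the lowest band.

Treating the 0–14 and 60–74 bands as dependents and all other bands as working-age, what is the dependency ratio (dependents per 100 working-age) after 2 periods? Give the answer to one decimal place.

Call the groups 1 to 5, youngest first.
Period 1.
Births: 740 × 0.414 = 306
Group 2: 740 × 0.957 = 708
Group 3: 740 × 0.976 = 722
Group 4: 750 × 0.971 = 728
Group 5: 900 × 0.924 = 832
End of period: [306, 708, 722, 728, 832]
Period 2.
Births: 708 × 0.414 = 293
Group 2: 306 × 0.957 = 293
Group 3: 708 × 0.976 = 691
Group 4: 722 × 0.971 = 701
Group 5: 728 × 0.924 = 673
End of period: [293, 293, 691, 701, 673]
Dependents (band 0–14 + band 60–74) = 293 + 673 = 966; working-age = 1685; ratio = 966/1685 × 100 = 57.3

57.3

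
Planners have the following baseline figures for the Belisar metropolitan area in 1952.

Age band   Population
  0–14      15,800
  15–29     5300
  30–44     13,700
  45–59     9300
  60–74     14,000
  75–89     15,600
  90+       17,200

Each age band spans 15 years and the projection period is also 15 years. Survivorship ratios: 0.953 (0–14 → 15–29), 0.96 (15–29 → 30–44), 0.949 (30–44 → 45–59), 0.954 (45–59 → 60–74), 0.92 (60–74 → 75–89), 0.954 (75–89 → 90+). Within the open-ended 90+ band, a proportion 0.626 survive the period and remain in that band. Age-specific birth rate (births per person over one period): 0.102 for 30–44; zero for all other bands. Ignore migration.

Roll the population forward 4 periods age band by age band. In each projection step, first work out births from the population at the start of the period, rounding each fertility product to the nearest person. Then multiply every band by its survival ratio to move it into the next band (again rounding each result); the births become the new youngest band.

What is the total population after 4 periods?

47416

Numbering the groups 1..7 from youngest to oldest:
— Period 1 —
Births: 13700 × 0.102 = 1397
Group 2: 15800 × 0.953 = 15057
Group 3: 5300 × 0.96 = 5088
Group 4: 13700 × 0.949 = 13001
Group 5: 9300 × 0.954 = 8872
Group 6: 14000 × 0.92 = 12880
Group 7: 15600 × 0.954 + 17200 × 0.626 = 14882 + 10767 = 25649
→ [1397, 15057, 5088, 13001, 8872, 12880, 25649]
— Period 2 —
Births: 5088 × 0.102 = 519
Group 2: 1397 × 0.953 = 1331
Group 3: 15057 × 0.96 = 14455
Group 4: 5088 × 0.949 = 4829
Group 5: 13001 × 0.954 = 12403
Group 6: 8872 × 0.92 = 8162
Group 7: 12880 × 0.954 + 25649 × 0.626 = 12288 + 16056 = 28344
→ [519, 1331, 14455, 4829, 12403, 8162, 28344]
— Period 3 —
Births: 14455 × 0.102 = 1474
Group 2: 519 × 0.953 = 495
Group 3: 1331 × 0.96 = 1278
Group 4: 14455 × 0.949 = 13718
Group 5: 4829 × 0.954 = 4607
Group 6: 12403 × 0.92 = 11411
Group 7: 8162 × 0.954 + 28344 × 0.626 = 7787 + 17743 = 25530
→ [1474, 495, 1278, 13718, 4607, 11411, 25530]
— Period 4 —
Births: 1278 × 0.102 = 130
Group 2: 1474 × 0.953 = 1405
Group 3: 495 × 0.96 = 475
Group 4: 1278 × 0.949 = 1213
Group 5: 13718 × 0.954 = 13087
Group 6: 4607 × 0.92 = 4238
Group 7: 11411 × 0.954 + 25530 × 0.626 = 10886 + 15982 = 26868
→ [130, 1405, 475, 1213, 13087, 4238, 26868]
Total after period 4: 130 + 1405 + 475 + 1213 + 13087 + 4238 + 26868 = 47416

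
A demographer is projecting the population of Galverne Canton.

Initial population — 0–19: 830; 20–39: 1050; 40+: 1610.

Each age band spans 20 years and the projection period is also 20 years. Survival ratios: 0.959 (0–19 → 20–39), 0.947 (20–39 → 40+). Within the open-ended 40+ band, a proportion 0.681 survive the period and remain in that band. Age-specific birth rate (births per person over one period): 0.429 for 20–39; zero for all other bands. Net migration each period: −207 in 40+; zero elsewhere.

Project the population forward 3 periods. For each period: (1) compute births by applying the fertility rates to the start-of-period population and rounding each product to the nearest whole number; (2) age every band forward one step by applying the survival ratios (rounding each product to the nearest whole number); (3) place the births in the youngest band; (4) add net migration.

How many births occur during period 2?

Numbering the groups 1..3 from youngest to oldest:
Period 1:
Births: 1050 × 0.429 = 450
Group 2: 830 × 0.959 = 796
Group 3: 1050 × 0.947 + 1610 × 0.681 = 994 + 1096 = 2090
Net migration: Group 3 − 207 → 1883
End of period: [450, 796, 1883]
Period 2:
Births: 796 × 0.429 = 341
Group 2: 450 × 0.959 = 432
Group 3: 796 × 0.947 + 1883 × 0.681 = 754 + 1282 = 2036
Net migration: Group 3 − 207 → 1829
End of period: [341, 432, 1829]

341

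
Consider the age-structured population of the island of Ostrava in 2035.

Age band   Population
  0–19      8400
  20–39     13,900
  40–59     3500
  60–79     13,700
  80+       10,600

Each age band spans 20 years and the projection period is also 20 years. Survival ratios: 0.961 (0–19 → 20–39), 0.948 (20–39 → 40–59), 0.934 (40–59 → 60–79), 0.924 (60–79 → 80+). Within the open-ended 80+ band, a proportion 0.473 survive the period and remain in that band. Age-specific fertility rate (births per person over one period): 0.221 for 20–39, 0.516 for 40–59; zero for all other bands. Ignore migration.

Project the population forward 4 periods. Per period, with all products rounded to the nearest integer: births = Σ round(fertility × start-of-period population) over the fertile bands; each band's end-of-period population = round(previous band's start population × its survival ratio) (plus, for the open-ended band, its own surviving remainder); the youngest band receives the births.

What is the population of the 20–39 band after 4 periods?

Numbering the groups 1..5 from youngest to oldest:
Period 1.
Births: 13900 * 0.221 = 3072  |  3500 * 0.516 = 1806 → total 4878
Group 2: 8400 * 0.961 = 8072
Group 3: 13900 * 0.948 = 13177
Group 4: 3500 * 0.934 = 3269
Group 5: 13700 * 0.924 + 10600 * 0.473 = 12659 + 5014 = 17673
Giving 4878 / 8072 / 13177 / 3269 / 17673.
Period 2.
Births: 8072 * 0.221 = 1784  |  13177 * 0.516 = 6799 → total 8583
Group 2: 4878 * 0.961 = 4688
Group 3: 8072 * 0.948 = 7652
Group 4: 13177 * 0.934 = 12307
Group 5: 3269 * 0.924 + 17673 * 0.473 = 3021 + 8359 = 11380
Giving 8583 / 4688 / 7652 / 12307 / 11380.
Period 3.
Births: 4688 * 0.221 = 1036  |  7652 * 0.516 = 3948 → total 4984
Group 2: 8583 * 0.961 = 8248
Group 3: 4688 * 0.948 = 4444
Group 4: 7652 * 0.934 = 7147
Group 5: 12307 * 0.924 + 11380 * 0.473 = 11372 + 5383 = 16755
Giving 4984 / 8248 / 4444 / 7147 / 16755.
Period 4.
Births: 8248 * 0.221 = 1823  |  4444 * 0.516 = 2293 → total 4116
Group 2: 4984 * 0.961 = 4790
Group 3: 8248 * 0.948 = 7819
Group 4: 4444 * 0.934 = 4151
Group 5: 7147 * 0.924 + 16755 * 0.473 = 6604 + 7925 = 14529
Giving 4116 / 4790 / 7819 / 4151 / 14529.

4790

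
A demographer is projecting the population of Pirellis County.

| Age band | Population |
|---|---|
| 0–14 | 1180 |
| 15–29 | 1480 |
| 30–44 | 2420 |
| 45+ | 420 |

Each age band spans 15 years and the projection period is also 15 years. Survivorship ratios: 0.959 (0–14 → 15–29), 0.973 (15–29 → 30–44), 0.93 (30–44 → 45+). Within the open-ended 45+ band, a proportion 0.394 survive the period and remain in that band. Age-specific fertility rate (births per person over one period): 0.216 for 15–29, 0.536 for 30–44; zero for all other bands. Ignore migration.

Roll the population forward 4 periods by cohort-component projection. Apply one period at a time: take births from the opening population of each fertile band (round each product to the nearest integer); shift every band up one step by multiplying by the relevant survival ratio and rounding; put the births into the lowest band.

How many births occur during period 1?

1617

Numbering the groups 1..4 from youngest to oldest:
— Period 1 —
Births: 1480 × 0.216 = 320 ; 2420 × 0.536 = 1297 → 1617
Group 2: 1180 × 0.959 = 1132
Group 3: 1480 × 0.973 = 1440
Group 4: 2420 × 0.93 + 420 × 0.394 = 2251 + 165 = 2416
→ [1617, 1132, 1440, 2416]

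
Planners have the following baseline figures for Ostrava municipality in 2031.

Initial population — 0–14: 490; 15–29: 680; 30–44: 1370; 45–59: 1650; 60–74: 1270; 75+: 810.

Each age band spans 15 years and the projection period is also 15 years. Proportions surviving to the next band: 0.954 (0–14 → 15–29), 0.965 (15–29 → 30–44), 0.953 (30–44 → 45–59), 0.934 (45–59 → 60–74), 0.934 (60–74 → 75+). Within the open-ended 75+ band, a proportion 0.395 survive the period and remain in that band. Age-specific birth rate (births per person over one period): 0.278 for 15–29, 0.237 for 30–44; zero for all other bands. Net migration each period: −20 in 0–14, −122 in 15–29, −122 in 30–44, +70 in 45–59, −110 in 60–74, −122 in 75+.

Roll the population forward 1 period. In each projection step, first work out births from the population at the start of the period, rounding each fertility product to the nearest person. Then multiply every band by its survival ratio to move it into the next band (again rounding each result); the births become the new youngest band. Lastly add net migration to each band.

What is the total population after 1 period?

[period 1]
Births: 680 × 0.278 = 189 ; 1370 × 0.237 = 325 → 514
15–29: 490 × 0.954 = 467
30–44: 680 × 0.965 = 656
45–59: 1370 × 0.953 = 1306
60–74: 1650 × 0.934 = 1541
75+: 1270 × 0.934 + 810 × 0.395 = 1186 + 320 = 1506
Net migration: 0–14 − 20 → 494; 15–29 − 122 → 345; 30–44 − 122 → 534; 45–59 + 70 → 1376; 60–74 − 110 → 1431; 75+ − 122 → 1384
End of period: [494, 345, 534, 1376, 1431, 1384]
Total after period 1: 494 + 345 + 534 + 1376 + 1431 + 1384 = 5564

5564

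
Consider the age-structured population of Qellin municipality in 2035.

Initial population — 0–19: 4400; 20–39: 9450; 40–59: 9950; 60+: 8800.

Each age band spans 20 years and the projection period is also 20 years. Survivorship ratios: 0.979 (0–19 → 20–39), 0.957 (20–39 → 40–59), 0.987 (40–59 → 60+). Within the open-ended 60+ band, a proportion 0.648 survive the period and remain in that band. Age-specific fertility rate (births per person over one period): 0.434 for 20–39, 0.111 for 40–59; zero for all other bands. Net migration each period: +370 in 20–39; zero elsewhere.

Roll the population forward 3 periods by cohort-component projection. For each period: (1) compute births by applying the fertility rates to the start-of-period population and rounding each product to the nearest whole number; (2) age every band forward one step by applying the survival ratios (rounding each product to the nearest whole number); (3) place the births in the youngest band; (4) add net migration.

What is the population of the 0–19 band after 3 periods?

2869

Call the bands 1 to 4, youngest first.
After projecting period 1:
Births: 9450 × 0.434 = 4101  |  9950 × 0.111 = 1104 → 5205
Band 2: 4400 × 0.979 = 4308
Band 3: 9450 × 0.957 = 9044
Band 4: 9950 × 0.987 + 8800 × 0.648 = 9821 + 5702 = 15523
Net migration: Band 2 + 370 → 4678
End of period: [5205, 4678, 9044, 15523]
After projecting period 2:
Births: 4678 × 0.434 = 2030  |  9044 × 0.111 = 1004 → 3034
Band 2: 5205 × 0.979 = 5096
Band 3: 4678 × 0.957 = 4477
Band 4: 9044 × 0.987 + 15523 × 0.648 = 8926 + 10059 = 18985
Net migration: Band 2 + 370 → 5466
End of period: [3034, 5466, 4477, 18985]
After projecting period 3:
Births: 5466 × 0.434 = 2372  |  4477 × 0.111 = 497 → 2869
Band 2: 3034 × 0.979 = 2970
Band 3: 5466 × 0.957 = 5231
Band 4: 4477 × 0.987 + 18985 × 0.648 = 4419 + 12302 = 16721
Net migration: Band 2 + 370 → 3340
End of period: [2869, 3340, 5231, 16721]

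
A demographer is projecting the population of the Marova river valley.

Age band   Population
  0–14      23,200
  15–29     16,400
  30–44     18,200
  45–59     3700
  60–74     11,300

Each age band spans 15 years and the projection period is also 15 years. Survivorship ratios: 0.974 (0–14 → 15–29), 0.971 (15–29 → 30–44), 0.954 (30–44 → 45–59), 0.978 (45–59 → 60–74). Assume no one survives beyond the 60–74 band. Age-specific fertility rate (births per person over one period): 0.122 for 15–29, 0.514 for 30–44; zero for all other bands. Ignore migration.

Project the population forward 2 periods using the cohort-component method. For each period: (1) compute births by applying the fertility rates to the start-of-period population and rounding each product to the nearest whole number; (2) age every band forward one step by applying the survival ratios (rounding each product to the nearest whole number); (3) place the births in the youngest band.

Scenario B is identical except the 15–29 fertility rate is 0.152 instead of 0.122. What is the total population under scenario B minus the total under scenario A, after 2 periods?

1157

Period 1:
Births: 16400 × 0.122 = 2001, 18200 × 0.514 = 9355 — total 11356
15–29: 23200 × 0.974 = 22597
30–44: 16400 × 0.971 = 15924
45–59: 18200 × 0.954 = 17363
60–74: 3700 × 0.978 = 3619
End of period: [11356, 22597, 15924, 17363, 3619]
Period 2:
Births: 22597 × 0.122 = 2757, 15924 × 0.514 = 8185 — total 10942
15–29: 11356 × 0.974 = 11061
30–44: 22597 × 0.971 = 21942
45–59: 15924 × 0.954 = 15191
60–74: 17363 × 0.978 = 16981
End of period: [10942, 11061, 21942, 15191, 16981]
Scenario A total after 2 periods: 76117
Scenario B projection —
Period 1:
Births: 16400 × 0.152 = 2493, 18200 × 0.514 = 9355 — total 11848
15–29: 23200 × 0.974 = 22597
30–44: 16400 × 0.971 = 15924
45–59: 18200 × 0.954 = 17363
60–74: 3700 × 0.978 = 3619
End of period: [11848, 22597, 15924, 17363, 3619]
Period 2:
Births: 22597 × 0.152 = 3435, 15924 × 0.514 = 8185 — total 11620
15–29: 11848 × 0.974 = 11540
30–44: 22597 × 0.971 = 21942
45–59: 15924 × 0.954 = 15191
60–74: 17363 × 0.978 = 16981
End of period: [11620, 11540, 21942, 15191, 16981]
Scenario B total after 2 periods: 77274
Difference B − A = 77274 − 76117 = 1157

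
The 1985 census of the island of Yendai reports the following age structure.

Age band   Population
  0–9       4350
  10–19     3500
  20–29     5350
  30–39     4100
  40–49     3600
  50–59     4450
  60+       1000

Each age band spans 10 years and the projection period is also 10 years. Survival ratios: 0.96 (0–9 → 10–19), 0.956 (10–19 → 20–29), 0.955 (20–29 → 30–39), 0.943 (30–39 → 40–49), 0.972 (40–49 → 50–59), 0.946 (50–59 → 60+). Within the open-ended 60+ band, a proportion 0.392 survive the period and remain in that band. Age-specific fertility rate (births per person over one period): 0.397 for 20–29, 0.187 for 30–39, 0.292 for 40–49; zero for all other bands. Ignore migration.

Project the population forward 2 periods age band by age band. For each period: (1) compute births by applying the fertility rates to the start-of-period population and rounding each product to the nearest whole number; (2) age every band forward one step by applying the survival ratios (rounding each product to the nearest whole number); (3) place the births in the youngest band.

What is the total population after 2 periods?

28073

Let group 1 be 0–9 through group 7 = 60+.
After projecting period 1:
Births: 5350 × 0.397 = 2124, 4100 × 0.187 = 767, 3600 × 0.292 = 1051 — total 3942
Group 2: 4350 × 0.96 = 4176
Group 3: 3500 × 0.956 = 3346
Group 4: 5350 × 0.955 = 5109
Group 5: 4100 × 0.943 = 3866
Group 6: 3600 × 0.972 = 3499
Group 7: 4450 × 0.946 + 1000 × 0.392 = 4210 + 392 = 4602
End of period: [3942, 4176, 3346, 5109, 3866, 3499, 4602]
After projecting period 2:
Births: 3346 × 0.397 = 1328, 5109 × 0.187 = 955, 3866 × 0.292 = 1129 — total 3412
Group 2: 3942 × 0.96 = 3784
Group 3: 4176 × 0.956 = 3992
Group 4: 3346 × 0.955 = 3195
Group 5: 5109 × 0.943 = 4818
Group 6: 3866 × 0.972 = 3758
Group 7: 3499 × 0.946 + 4602 × 0.392 = 3310 + 1804 = 5114
End of period: [3412, 3784, 3992, 3195, 4818, 3758, 5114]
Total after period 2: 3412 + 3784 + 3992 + 3195 + 4818 + 3758 + 5114 = 28073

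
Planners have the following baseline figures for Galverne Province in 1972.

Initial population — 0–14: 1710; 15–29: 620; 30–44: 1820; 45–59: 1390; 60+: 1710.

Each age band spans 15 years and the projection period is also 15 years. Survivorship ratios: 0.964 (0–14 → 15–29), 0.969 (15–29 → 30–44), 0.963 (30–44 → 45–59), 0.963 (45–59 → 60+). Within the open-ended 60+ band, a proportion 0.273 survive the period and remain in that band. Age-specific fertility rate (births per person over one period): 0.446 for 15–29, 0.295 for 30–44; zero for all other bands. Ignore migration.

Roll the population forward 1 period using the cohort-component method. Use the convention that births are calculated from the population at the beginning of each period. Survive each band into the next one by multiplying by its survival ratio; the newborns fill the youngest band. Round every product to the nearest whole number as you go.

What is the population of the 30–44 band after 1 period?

Period 1:
Births: 620 * 0.446 = 277 ; 1820 * 0.295 = 537 → 814
15–29: 1710 * 0.964 = 1648
30–44: 620 * 0.969 = 601
45–59: 1820 * 0.963 = 1753
60+: 1390 * 0.963 + 1710 * 0.273 = 1339 + 467 = 1806
Population now: 0–14=814, 15–29=1648, 30–44=601, 45–59=1753, 60+=1806

601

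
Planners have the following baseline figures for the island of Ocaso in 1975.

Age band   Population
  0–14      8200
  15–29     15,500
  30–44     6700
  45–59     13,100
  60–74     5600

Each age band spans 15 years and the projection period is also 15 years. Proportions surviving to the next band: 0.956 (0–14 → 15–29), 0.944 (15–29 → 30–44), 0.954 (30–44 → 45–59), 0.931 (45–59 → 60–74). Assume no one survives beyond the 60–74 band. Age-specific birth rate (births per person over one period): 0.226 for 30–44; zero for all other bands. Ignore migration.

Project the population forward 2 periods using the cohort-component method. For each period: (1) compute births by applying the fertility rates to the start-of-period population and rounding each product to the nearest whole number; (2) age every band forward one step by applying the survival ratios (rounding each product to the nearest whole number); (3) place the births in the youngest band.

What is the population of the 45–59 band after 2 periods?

Period 1.
Births: 6700 * 0.226 = 1514
15–29: 8200 * 0.956 = 7839
30–44: 15500 * 0.944 = 14632
45–59: 6700 * 0.954 = 6392
60–74: 13100 * 0.931 = 12196
Population now: 0–14=1514, 15–29=7839, 30–44=14632, 45–59=6392, 60–74=12196
Period 2.
Births: 14632 * 0.226 = 3307
15–29: 1514 * 0.956 = 1447
30–44: 7839 * 0.944 = 7400
45–59: 14632 * 0.954 = 13959
60–74: 6392 * 0.931 = 5951
Population now: 0–14=3307, 15–29=1447, 30–44=7400, 45–59=13959, 60–74=5951

13959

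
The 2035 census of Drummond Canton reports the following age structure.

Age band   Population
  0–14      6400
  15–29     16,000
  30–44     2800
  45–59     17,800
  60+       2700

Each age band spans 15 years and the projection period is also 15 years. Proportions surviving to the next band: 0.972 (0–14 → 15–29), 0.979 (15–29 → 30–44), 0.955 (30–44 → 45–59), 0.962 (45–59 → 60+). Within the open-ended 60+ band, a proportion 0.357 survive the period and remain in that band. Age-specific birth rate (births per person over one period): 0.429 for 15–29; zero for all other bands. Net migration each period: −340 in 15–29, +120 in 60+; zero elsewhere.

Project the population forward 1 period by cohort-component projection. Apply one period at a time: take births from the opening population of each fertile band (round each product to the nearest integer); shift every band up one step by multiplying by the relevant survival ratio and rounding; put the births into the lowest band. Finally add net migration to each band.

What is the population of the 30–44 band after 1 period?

Let group 1 be 0–14 through group 5 = 60+.
Period 1.
Births: 16000 * 0.429 = 6864
Group 2: 6400 * 0.972 = 6221
Group 3: 16000 * 0.979 = 15664
Group 4: 2800 * 0.955 = 2674
Group 5: 17800 * 0.962 + 2700 * 0.357 = 17124 + 964 = 18088
Net migration: Group 2 − 340 → 5881; Group 5 + 120 → 18208
→ [6864, 5881, 15664, 2674, 18208]

15664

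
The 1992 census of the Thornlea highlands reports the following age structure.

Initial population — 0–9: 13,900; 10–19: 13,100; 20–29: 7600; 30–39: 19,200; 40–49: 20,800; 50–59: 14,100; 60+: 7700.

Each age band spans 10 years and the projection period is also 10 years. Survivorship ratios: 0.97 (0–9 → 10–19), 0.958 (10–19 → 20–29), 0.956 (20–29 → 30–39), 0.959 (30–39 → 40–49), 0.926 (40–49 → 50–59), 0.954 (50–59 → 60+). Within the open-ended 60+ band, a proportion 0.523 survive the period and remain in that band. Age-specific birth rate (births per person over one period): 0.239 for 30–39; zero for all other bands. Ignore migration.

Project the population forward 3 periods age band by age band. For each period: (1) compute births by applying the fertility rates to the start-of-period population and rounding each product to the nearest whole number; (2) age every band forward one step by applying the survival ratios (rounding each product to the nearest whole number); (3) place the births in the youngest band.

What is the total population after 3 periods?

69781

Numbering the groups 1..7 from youngest to oldest:
Period 1.
Births: 19200 × 0.239 = 4589
Group 2: 13900 × 0.97 = 13483
Group 3: 13100 × 0.958 = 12550
Group 4: 7600 × 0.956 = 7266
Group 5: 19200 × 0.959 = 18413
Group 6: 20800 × 0.926 = 19261
Group 7: 14100 × 0.954 + 7700 × 0.523 = 13451 + 4027 = 17478
→ [4589, 13483, 12550, 7266, 18413, 19261, 17478]
Period 2.
Births: 7266 × 0.239 = 1737
Group 2: 4589 × 0.97 = 4451
Group 3: 13483 × 0.958 = 12917
Group 4: 12550 × 0.956 = 11998
Group 5: 7266 × 0.959 = 6968
Group 6: 18413 × 0.926 = 17050
Group 7: 19261 × 0.954 + 17478 × 0.523 = 18375 + 9141 = 27516
→ [1737, 4451, 12917, 11998, 6968, 17050, 27516]
Period 3.
Births: 11998 × 0.239 = 2868
Group 2: 1737 × 0.97 = 1685
Group 3: 4451 × 0.958 = 4264
Group 4: 12917 × 0.956 = 12349
Group 5: 11998 × 0.959 = 11506
Group 6: 6968 × 0.926 = 6452
Group 7: 17050 × 0.954 + 27516 × 0.523 = 16266 + 14391 = 30657
→ [2868, 1685, 4264, 12349, 11506, 6452, 30657]
Total after period 3: 2868 + 1685 + 4264 + 12349 + 11506 + 6452 + 30657 = 69781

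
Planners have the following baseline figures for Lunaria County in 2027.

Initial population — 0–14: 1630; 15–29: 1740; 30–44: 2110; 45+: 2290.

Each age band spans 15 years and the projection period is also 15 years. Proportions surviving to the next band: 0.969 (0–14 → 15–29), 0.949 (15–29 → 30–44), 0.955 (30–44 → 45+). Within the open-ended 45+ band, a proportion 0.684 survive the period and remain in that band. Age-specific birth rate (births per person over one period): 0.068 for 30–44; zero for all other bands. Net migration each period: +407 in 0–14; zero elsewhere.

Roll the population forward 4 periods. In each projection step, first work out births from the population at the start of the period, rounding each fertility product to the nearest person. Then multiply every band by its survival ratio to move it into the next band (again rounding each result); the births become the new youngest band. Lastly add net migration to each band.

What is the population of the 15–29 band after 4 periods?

493

[period 1]
Births: 2110 × 0.068 = 143
15–29: 1630 × 0.969 = 1579
30–44: 1740 × 0.949 = 1651
45+: 2110 × 0.955 + 2290 × 0.684 = 2015 + 1566 = 3581
Net migration: 0–14 + 407 → 550
End of period: [550, 1579, 1651, 3581]
[period 2]
Births: 1651 × 0.068 = 112
15–29: 550 × 0.969 = 533
30–44: 1579 × 0.949 = 1498
45+: 1651 × 0.955 + 3581 × 0.684 = 1577 + 2449 = 4026
Net migration: 0–14 + 407 → 519
End of period: [519, 533, 1498, 4026]
[period 3]
Births: 1498 × 0.068 = 102
15–29: 519 × 0.969 = 503
30–44: 533 × 0.949 = 506
45+: 1498 × 0.955 + 4026 × 0.684 = 1431 + 2754 = 4185
Net migration: 0–14 + 407 → 509
End of period: [509, 503, 506, 4185]
[period 4]
Births: 506 × 0.068 = 34
15–29: 509 × 0.969 = 493
30–44: 503 × 0.949 = 477
45+: 506 × 0.955 + 4185 × 0.684 = 483 + 2863 = 3346
Net migration: 0–14 + 407 → 441
End of period: [441, 493, 477, 3346]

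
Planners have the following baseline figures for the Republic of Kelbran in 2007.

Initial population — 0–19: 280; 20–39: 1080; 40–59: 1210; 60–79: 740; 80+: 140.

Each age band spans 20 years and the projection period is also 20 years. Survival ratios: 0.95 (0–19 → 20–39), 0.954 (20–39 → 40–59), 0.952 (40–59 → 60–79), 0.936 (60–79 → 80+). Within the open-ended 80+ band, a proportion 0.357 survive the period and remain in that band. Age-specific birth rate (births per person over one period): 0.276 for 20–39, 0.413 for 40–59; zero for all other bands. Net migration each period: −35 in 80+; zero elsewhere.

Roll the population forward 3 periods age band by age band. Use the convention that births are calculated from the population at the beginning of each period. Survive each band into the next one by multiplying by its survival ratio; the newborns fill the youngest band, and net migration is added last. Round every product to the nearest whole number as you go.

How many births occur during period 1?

Numbering the groups 1..5 from youngest to oldest:
Period 1:
Births: 1080 * 0.276 = 298 ; 1210 * 0.413 = 500 — total 798
Group 2: 280 * 0.95 = 266
Group 3: 1080 * 0.954 = 1030
Group 4: 1210 * 0.952 = 1152
Group 5: 740 * 0.936 + 140 * 0.357 = 693 + 50 = 743
Net migration: Group 5 − 35 → 708
Giving 798 / 266 / 1030 / 1152 / 708.

798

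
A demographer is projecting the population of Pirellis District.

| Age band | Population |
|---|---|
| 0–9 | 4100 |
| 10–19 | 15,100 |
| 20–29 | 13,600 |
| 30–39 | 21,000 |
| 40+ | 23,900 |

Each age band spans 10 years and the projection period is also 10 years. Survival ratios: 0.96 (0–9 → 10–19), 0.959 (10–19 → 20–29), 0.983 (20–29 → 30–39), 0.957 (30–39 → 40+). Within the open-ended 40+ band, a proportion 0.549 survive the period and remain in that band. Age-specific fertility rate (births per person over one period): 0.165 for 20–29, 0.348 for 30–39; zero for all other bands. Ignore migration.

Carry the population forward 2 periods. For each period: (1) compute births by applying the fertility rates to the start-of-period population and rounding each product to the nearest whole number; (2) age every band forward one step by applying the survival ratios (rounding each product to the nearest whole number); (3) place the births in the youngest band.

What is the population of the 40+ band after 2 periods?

31031

— Period 1 —
Births: 13600 * 0.165 = 2244 ; 21000 * 0.348 = 7308 → total 9552
10–19: 4100 * 0.96 = 3936
20–29: 15100 * 0.959 = 14481
30–39: 13600 * 0.983 = 13369
40+: 21000 * 0.957 + 23900 * 0.549 = 20097 + 13121 = 33218
End of period: [9552, 3936, 14481, 13369, 33218]
— Period 2 —
Births: 14481 * 0.165 = 2389 ; 13369 * 0.348 = 4652 → total 7041
10–19: 9552 * 0.96 = 9170
20–29: 3936 * 0.959 = 3775
30–39: 14481 * 0.983 = 14235
40+: 13369 * 0.957 + 33218 * 0.549 = 12794 + 18237 = 31031
End of period: [7041, 9170, 3775, 14235, 31031]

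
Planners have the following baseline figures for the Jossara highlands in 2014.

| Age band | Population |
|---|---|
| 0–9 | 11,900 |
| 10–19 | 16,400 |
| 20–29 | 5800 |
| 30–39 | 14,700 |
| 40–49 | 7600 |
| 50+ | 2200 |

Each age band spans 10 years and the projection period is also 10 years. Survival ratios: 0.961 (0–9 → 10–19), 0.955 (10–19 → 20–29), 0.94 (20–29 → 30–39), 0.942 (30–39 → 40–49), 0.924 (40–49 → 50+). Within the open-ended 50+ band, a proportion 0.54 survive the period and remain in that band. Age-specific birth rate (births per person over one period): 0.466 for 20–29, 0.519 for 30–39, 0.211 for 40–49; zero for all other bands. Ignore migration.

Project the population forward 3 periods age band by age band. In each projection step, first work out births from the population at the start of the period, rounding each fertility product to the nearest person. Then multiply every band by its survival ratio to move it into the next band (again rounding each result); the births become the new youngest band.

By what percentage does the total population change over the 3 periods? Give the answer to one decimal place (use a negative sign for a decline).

28.8

Call the groups 1 to 6, youngest first.
Period 1:
Births: 5800 × 0.466 = 2703 ; 14700 × 0.519 = 7629 ; 7600 × 0.211 = 1604 → 11936
Group 2: 11900 × 0.961 = 11436
Group 3: 16400 × 0.955 = 15662
Group 4: 5800 × 0.94 = 5452
Group 5: 14700 × 0.942 = 13847
Group 6: 7600 × 0.924 + 2200 × 0.54 = 7022 + 1188 = 8210
→ [11936, 11436, 15662, 5452, 13847, 8210]
Period 2:
Births: 15662 × 0.466 = 7298 ; 5452 × 0.519 = 2830 ; 13847 × 0.211 = 2922 → 13050
Group 2: 11936 × 0.961 = 11470
Group 3: 11436 × 0.955 = 10921
Group 4: 15662 × 0.94 = 14722
Group 5: 5452 × 0.942 = 5136
Group 6: 13847 × 0.924 + 8210 × 0.54 = 12795 + 4433 = 17228
→ [13050, 11470, 10921, 14722, 5136, 17228]
Period 3:
Births: 10921 × 0.466 = 5089 ; 14722 × 0.519 = 7641 ; 5136 × 0.211 = 1084 → 13814
Group 2: 13050 × 0.961 = 12541
Group 3: 11470 × 0.955 = 10954
Group 4: 10921 × 0.94 = 10266
Group 5: 14722 × 0.942 = 13868
Group 6: 5136 × 0.924 + 17228 × 0.54 = 4746 + 9303 = 14049
→ [13814, 12541, 10954, 10266, 13868, 14049]
Total: 58600 → 75492; change = 16892; percentage change = 28.8%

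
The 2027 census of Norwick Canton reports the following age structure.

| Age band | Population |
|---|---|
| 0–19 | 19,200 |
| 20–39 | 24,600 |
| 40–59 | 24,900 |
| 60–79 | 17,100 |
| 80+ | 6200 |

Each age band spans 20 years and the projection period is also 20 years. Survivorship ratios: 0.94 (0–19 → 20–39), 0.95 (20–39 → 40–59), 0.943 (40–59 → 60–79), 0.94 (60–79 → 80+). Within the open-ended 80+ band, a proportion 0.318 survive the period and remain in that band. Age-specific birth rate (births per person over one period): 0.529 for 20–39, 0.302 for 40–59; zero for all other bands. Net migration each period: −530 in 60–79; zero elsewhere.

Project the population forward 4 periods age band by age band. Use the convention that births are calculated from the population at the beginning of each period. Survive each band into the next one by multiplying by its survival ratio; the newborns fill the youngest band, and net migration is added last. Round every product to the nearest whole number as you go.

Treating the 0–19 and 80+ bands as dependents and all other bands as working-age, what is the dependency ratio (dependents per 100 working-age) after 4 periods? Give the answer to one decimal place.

Numbering the groups 1..5 from youngest to oldest:
[period 1]
Births: 24600 × 0.529 = 13013, 24900 × 0.302 = 7520 — total 20533
Group 2: 19200 × 0.94 = 18048
Group 3: 24600 × 0.95 = 23370
Group 4: 24900 × 0.943 = 23481
Group 5: 17100 × 0.94 + 6200 × 0.318 = 16074 + 1972 = 18046
Net migration: Group 4 − 530 → 22951
Giving 20533 / 18048 / 23370 / 22951 / 18046.
[period 2]
Births: 18048 × 0.529 = 9547, 23370 × 0.302 = 7058 — total 16605
Group 2: 20533 × 0.94 = 19301
Group 3: 18048 × 0.95 = 17146
Group 4: 23370 × 0.943 = 22038
Group 5: 22951 × 0.94 + 18046 × 0.318 = 21574 + 5739 = 27313
Net migration: Group 4 − 530 → 21508
Giving 16605 / 19301 / 17146 / 21508 / 27313.
[period 3]
Births: 19301 × 0.529 = 10210, 17146 × 0.302 = 5178 — total 15388
Group 2: 16605 × 0.94 = 15609
Group 3: 19301 × 0.95 = 18336
Group 4: 17146 × 0.943 = 16169
Group 5: 21508 × 0.94 + 27313 × 0.318 = 20218 + 8686 = 28904
Net migration: Group 4 − 530 → 15639
Giving 15388 / 15609 / 18336 / 15639 / 28904.
[period 4]
Births: 15609 × 0.529 = 8257, 18336 × 0.302 = 5537 — total 13794
Group 2: 15388 × 0.94 = 14465
Group 3: 15609 × 0.95 = 14829
Group 4: 18336 × 0.943 = 17291
Group 5: 15639 × 0.94 + 28904 × 0.318 = 14701 + 9191 = 23892
Net migration: Group 4 − 530 → 16761
Giving 13794 / 14465 / 14829 / 16761 / 23892.
Dependents (band 0–19 + band 80+) = 13794 + 23892 = 37686; working-age = 46055; ratio = 37686/46055 × 100 = 81.8

81.8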